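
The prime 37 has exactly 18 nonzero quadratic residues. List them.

1, 3, 4, 7, 9, 10, 11, 12, 16, 21, 25, 26, 27, 28, 30, 33, 34, 36

Square k = 1,…,18 (k and 37−k give the same square):
1²=1, 2²=4, 3²=9, 4²=16, 5²=25, 6²=36, 7²≡12, 8²≡27, 9²≡7, 10²≡26, 11²≡10, 12²≡33, 13²≡21, 14²≡11, 15²≡3, 16²≡34, 17²≡30, 18²≡28 (mod 37).
So the quadratic residues mod 37 are {1, 3, 4, 7, 9, 10, 11, 12, 16, 21, 25, 26, 27, 28, 30, 33, 34, 36}.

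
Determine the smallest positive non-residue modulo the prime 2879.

(2/2879) = +1, so 2 is a residue.
(3/2879) = +1, so 3 is a residue.
(4/2879) = +1, so 4 is a residue.
(5/2879) = +1, so 5 is a residue.
(6/2879) = +1, so 6 is a residue.
(7/2879) = −1, so 7 is the smallest positive non-residue mod 2879.

7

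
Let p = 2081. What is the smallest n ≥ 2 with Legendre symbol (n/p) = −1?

3

(2/2081) = +1, so 2 is a residue.
(3/2081) = −1, so 3 is the smallest positive non-residue mod 2081.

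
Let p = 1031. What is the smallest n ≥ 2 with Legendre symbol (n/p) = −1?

7

(2/1031) = +1, so 2 is a residue.
(3/1031) = +1, so 3 is a residue.
(4/1031) = +1, so 4 is a residue.
(5/1031) = +1, so 5 is a residue.
(6/1031) = +1, so 6 is a residue.
(7/1031) = −1, so 7 is the smallest positive non-residue mod 1031.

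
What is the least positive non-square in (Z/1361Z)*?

3

(2/1361) = +1, so 2 is a residue.
(3/1361) = −1, so 3 is the smallest positive non-residue mod 1361.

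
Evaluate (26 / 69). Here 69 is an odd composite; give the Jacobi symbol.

-1

Pull out 2: since 69 ≡ 5 (mod 8), (2/69) = -1.
Reciprocity: 13 ≡ 1 and 69 ≡ 1 (mod 4), so (13/69) = +(69/13).
Reduce top mod 13: now compute (4/13).
Pull out 2^2: since 13 ≡ 5 (mod 8), (2/13) = -1, so (2/13)^2 = +1.
Reached (1/13) = 1. Collecting the sign flips along the way, the symbol is -1.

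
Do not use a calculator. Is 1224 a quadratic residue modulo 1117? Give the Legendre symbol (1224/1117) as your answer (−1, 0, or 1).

First reduce: 1224 ≡ 107 (mod 1117).
Reciprocity: 107 ≡ 3 and 1117 ≡ 1 (mod 4), so (107/1117) = +(1117/107).
Reduce top mod 107: now compute (47/107).
Reciprocity: 47 ≡ 3 and 107 ≡ 3 (mod 4), so (47/107) = −(107/47).
Reduce top mod 47: now compute (13/47).
Reciprocity: 13 ≡ 1 and 47 ≡ 3 (mod 4), so (13/47) = +(47/13).
Reduce top mod 13: now compute (8/13).
Pull out 2^3: since 13 ≡ 5 (mod 8), (2/13) = -1, so (2/13)^3 = -1.
Reached (1/13) = 1. Collecting the sign flips along the way, the symbol is +1.

1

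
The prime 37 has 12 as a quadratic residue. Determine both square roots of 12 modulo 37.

37 ≡ 1 (mod 4), so we find a root by search.
Trying successive values, 7² = 49 ≡ 12 (mod 37). The other root is 37 − 7 = 30.

7, 30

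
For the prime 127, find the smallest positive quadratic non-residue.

(2/127) = +1, so 2 is a residue.
(3/127) = −1, so 3 is the smallest positive non-residue mod 127.

3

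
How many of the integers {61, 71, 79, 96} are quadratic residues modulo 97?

(61/97) = +1 → QR.
(71/97) = -1 → non-residue.
(79/97) = +1 → QR.
(96/97) = +1 → QR.
Total quadratic residues among the 4: 3.

3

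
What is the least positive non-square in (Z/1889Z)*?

(2/1889) = +1, so 2 is a residue.
(3/1889) = −1, so 3 is the smallest positive non-residue mod 1889.

3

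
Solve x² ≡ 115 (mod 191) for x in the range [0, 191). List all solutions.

Since 191 ≡ 3 (mod 4), a square root of 115 is 115^((191+1)/4) = 115^48 mod 191.
Repeated squaring: 115^2≡46, 115^4≡15, 115^8≡34, 115^16≡10, 115^32≡100 (mod 191).
115^48 = 115^(32+16) ≡ 45 (mod 191).
Check: 45² = 2025 ≡ 115 (mod 191). The two roots are 45 and 146.

45, 146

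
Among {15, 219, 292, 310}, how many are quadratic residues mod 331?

(15/331) = -1 → non-residue.
(219/331) = +1 → QR.
(292/331) = -1 → non-residue.
(310/331) = -1 → non-residue.
Total quadratic residues among the 4: 1.

1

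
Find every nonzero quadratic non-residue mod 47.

5,10,11,13,15,19,20,22,23,26,29,30,31,33,35,38,39,40,41,43,44,45,46

Square k = 1,…,23 (k and 47−k give the same square):
1²=1, 2²=4, 3²=9, 4²=16, 5²=25, 6²=36, 7²≡2, 8²≡17, 9²≡34, 10²≡6, 11²≡27, 12²≡3, 13²≡28, 14²≡8, 15²≡37, 16²≡21, 17²≡7, 18²≡42, 19²≡32, 20²≡24, 21²≡18, 22²≡14, 23²≡12 (mod 47).
The residues are {1, 2, 3, 4, 6, 7, 8, 9, 12, 14, 16, 17, 18, 21, 24, 25, 27, 28, 32, 34, 36, 37, 42}; the non-residues are the remaining 23 nonzero classes.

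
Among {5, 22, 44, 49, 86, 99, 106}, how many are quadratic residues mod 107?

4

(5/107) = -1 → non-residue.
(22/107) = -1 → non-residue.
(44/107) = +1 → QR.
(49/107) = +1 → QR.
(86/107) = +1 → QR.
(99/107) = +1 → QR.
(106/107) = -1 → non-residue.
Total quadratic residues among the 7: 4.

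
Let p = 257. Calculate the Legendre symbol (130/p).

Pull out 2: since 257 ≡ 1 (mod 8), (2/257) = +1.
Reciprocity: 65 ≡ 1 and 257 ≡ 1 (mod 4), so (65/257) = +(257/65).
Reduce top mod 65: now compute (62/65).
Pull out 2: since 65 ≡ 1 (mod 8), (2/65) = +1.
Reciprocity: 31 ≡ 3 and 65 ≡ 1 (mod 4), so (31/65) = +(65/31).
Reduce top mod 31: now compute (3/31).
Reciprocity: 3 ≡ 3 and 31 ≡ 3 (mod 4), so (3/31) = −(31/3).
Reduce top mod 3: now compute (1/3).
Reached (1/3) = 1. Collecting the sign flips along the way, the symbol is -1.

-1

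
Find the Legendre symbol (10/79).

1

Euler's criterion: (10/79) ≡ 10^39 (mod 79).
10^2 ≡ 21 (mod 79)
10^4 ≡ 46 (mod 79)
10^8 ≡ 62 (mod 79)
10^16 ≡ 52 (mod 79)
10^32 ≡ 18 (mod 79)
10^39 = 10^(32+4+2+1) ≡ 1 (mod 79).
Result is 1, so (10/79) = 1.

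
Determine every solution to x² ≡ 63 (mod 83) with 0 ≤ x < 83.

Since 83 ≡ 3 (mod 4), a square root of 63 is 63^((83+1)/4) = 63^21 mod 83.
Repeated squaring: 63^2≡68, 63^4≡59, 63^8≡78, 63^16≡25 (mod 83).
63^21 = 63^(16+4+1) ≡ 48 (mod 83).
Check: 48² = 2304 ≡ 63 (mod 83). The two roots are 35 and 48.

35, 48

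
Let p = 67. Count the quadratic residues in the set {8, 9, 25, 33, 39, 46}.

4

(8/67) = -1 → non-residue.
(9/67) = +1 → QR.
(25/67) = +1 → QR.
(33/67) = +1 → QR.
(39/67) = +1 → QR.
(46/67) = -1 → non-residue.
Total quadratic residues among the 6: 4.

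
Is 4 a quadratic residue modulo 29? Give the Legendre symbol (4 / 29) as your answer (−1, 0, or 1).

Pull out 2^2: since 29 ≡ 5 (mod 8), (2/29) = -1, so (2/29)^2 = +1.
Reached (1/29) = 1. Collecting the sign flips along the way, the symbol is +1.

1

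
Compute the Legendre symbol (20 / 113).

-1

Pull out 2^2: since 113 ≡ 1 (mod 8), (2/113) = +1, so (2/113)^2 = +1.
Reciprocity: 5 ≡ 1 and 113 ≡ 1 (mod 4), so (5/113) = +(113/5).
Reduce top mod 5: now compute (3/5).
Reciprocity: 3 ≡ 3 and 5 ≡ 1 (mod 4), so (3/5) = +(5/3).
Reduce top mod 3: now compute (2/3).
Pull out 2: since 3 ≡ 3 (mod 8), (2/3) = -1.
Reached (1/3) = 1. Collecting the sign flips along the way, the symbol is -1.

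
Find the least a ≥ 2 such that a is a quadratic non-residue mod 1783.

3

(2/1783) = +1, so 2 is a residue.
(3/1783) = −1, so 3 is the smallest positive non-residue mod 1783.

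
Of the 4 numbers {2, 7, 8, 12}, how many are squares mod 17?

(2/17) = +1 → QR.
(7/17) = -1 → non-residue.
(8/17) = +1 → QR.
(12/17) = -1 → non-residue.
Total quadratic residues among the 4: 2.

2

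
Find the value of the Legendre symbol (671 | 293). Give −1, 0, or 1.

-1

First reduce: 671 ≡ 85 (mod 293).
Reciprocity: 85 ≡ 1 and 293 ≡ 1 (mod 4), so (85/293) = +(293/85).
Reduce top mod 85: now compute (38/85).
Pull out 2: since 85 ≡ 5 (mod 8), (2/85) = -1.
Reciprocity: 19 ≡ 3 and 85 ≡ 1 (mod 4), so (19/85) = +(85/19).
Reduce top mod 19: now compute (9/19).
Reciprocity: 9 ≡ 1 and 19 ≡ 3 (mod 4), so (9/19) = +(19/9).
Reduce top mod 9: now compute (1/9).
Reached (1/9) = 1. Collecting the sign flips along the way, the symbol is -1.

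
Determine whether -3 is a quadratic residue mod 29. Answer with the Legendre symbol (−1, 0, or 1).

First reduce: -3 ≡ 26 (mod 29).
Pull out 2: since 29 ≡ 5 (mod 8), (2/29) = -1.
Reciprocity: 13 ≡ 1 and 29 ≡ 1 (mod 4), so (13/29) = +(29/13).
Reduce top mod 13: now compute (3/13).
Reciprocity: 3 ≡ 3 and 13 ≡ 1 (mod 4), so (3/13) = +(13/3).
Reduce top mod 3: now compute (1/3).
Reached (1/3) = 1. Collecting the sign flips along the way, the symbol is -1.

-1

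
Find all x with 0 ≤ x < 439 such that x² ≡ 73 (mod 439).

103, 336

Since 439 ≡ 3 (mod 4), a square root of 73 is 73^((439+1)/4) = 73^110 mod 439.
Repeated squaring: 73^2≡61, 73^4≡209, 73^8≡220, 73^16≡110, 73^32≡247, 73^64≡427 (mod 439).
73^110 = 73^(64+32+8+4+2) ≡ 103 (mod 439).
Check: 103² = 10609 ≡ 73 (mod 439). The two roots are 103 and 336.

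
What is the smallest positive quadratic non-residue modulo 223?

(2/223) = +1, so 2 is a residue.
(3/223) = −1, so 3 is the smallest positive non-residue mod 223.

3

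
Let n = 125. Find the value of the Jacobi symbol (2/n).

-1

Pull out 2: since 125 ≡ 5 (mod 8), (2/125) = -1.
Reached (1/125) = 1. Collecting the sign flips along the way, the symbol is -1.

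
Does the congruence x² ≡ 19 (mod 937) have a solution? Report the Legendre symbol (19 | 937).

Euler's criterion: (19/937) ≡ 19^468 (mod 937).
19^2 ≡ 361 (mod 937)
19^4 ≡ 78 (mod 937)
19^8 ≡ 462 (mod 937)
19^16 ≡ 745 (mod 937)
19^32 ≡ 321 (mod 937)
19^64 ≡ 908 (mod 937)
19^128 ≡ 841 (mod 937)
19^256 ≡ 783 (mod 937)
19^468 = 19^(256+128+64+16+4) ≡ 1 (mod 937).
Result is 1, so (19/937) = 1.

1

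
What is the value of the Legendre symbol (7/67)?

Reciprocity: 7 ≡ 3 and 67 ≡ 3 (mod 4), so (7/67) = −(67/7).
Reduce top mod 7: now compute (4/7).
Pull out 2^2: since 7 ≡ 7 (mod 8), (2/7) = +1, so (2/7)^2 = +1.
Reached (1/7) = 1. Collecting the sign flips along the way, the symbol is -1.

-1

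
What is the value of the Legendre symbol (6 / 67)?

1

Pull out 2: since 67 ≡ 3 (mod 8), (2/67) = -1.
Reciprocity: 3 ≡ 3 and 67 ≡ 3 (mod 4), so (3/67) = −(67/3).
Reduce top mod 3: now compute (1/3).
Reached (1/3) = 1. Collecting the sign flips along the way, the symbol is +1.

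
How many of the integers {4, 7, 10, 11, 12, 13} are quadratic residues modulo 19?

(4/19) = +1 → QR.
(7/19) = +1 → QR.
(10/19) = -1 → non-residue.
(11/19) = +1 → QR.
(12/19) = -1 → non-residue.
(13/19) = -1 → non-residue.
Total quadratic residues among the 6: 3.

3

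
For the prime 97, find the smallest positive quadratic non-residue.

(2/97) = +1, so 2 is a residue.
(3/97) = +1, so 3 is a residue.
(4/97) = +1, so 4 is a residue.
(5/97) = −1, so 5 is the smallest positive non-residue mod 97.

5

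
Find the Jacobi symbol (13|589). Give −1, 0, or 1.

Reciprocity: 13 ≡ 1 and 589 ≡ 1 (mod 4), so (13/589) = +(589/13).
Reduce top mod 13: now compute (4/13).
Pull out 2^2: since 13 ≡ 5 (mod 8), (2/13) = -1, so (2/13)^2 = +1.
Reached (1/13) = 1. Collecting the sign flips along the way, the symbol is +1.

1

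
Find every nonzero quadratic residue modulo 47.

1 2 3 4 6 7 8 9 12 14 16 17 18 21 24 25 27 28 32 34 36 37 42

Square k = 1,…,23 (k and 47−k give the same square):
1²=1, 2²=4, 3²=9, 4²=16, 5²=25, 6²=36, 7²≡2, 8²≡17, 9²≡34, 10²≡6, 11²≡27, 12²≡3, 13²≡28, 14²≡8, 15²≡37, 16²≡21, 17²≡7, 18²≡42, 19²≡32, 20²≡24, 21²≡18, 22²≡14, 23²≡12 (mod 47).
So the quadratic residues mod 47 are {1, 2, 3, 4, 6, 7, 8, 9, 12, 14, 16, 17, 18, 21, 24, 25, 27, 28, 32, 34, 36, 37, 42}.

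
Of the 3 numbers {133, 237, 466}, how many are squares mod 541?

(133/541) = +1 → QR.
(237/541) = +1 → QR.
(466/541) = +1 → QR.
Total quadratic residues among the 3: 3.

3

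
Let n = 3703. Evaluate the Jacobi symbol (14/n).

0

Pull out 2: since 3703 ≡ 7 (mod 8), (2/3703) = +1.
Reciprocity: 7 ≡ 3 and 3703 ≡ 3 (mod 4), so (7/3703) = −(3703/7).
Reduce top mod 7: now compute (0/7).
Top reduces to 0: gcd > 1, so the symbol is 0.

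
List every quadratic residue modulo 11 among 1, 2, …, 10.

1 3 4 5 9

Square k = 1,…,5 (k and 11−k give the same square):
1²=1, 2²=4, 3²=9, 4²≡5, 5²≡3 (mod 11).
So the quadratic residues mod 11 are {1, 3, 4, 5, 9}.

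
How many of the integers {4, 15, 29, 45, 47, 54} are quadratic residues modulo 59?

4

(4/59) = +1 → QR.
(15/59) = +1 → QR.
(29/59) = +1 → QR.
(45/59) = +1 → QR.
(47/59) = -1 → non-residue.
(54/59) = -1 → non-residue.
Total quadratic residues among the 6: 4.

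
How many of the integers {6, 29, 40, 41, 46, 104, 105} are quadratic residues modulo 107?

(6/107) = -1 → non-residue.
(29/107) = +1 → QR.
(40/107) = +1 → QR.
(41/107) = +1 → QR.
(46/107) = -1 → non-residue.
(104/107) = -1 → non-residue.
(105/107) = +1 → QR.
Total quadratic residues among the 7: 4.

4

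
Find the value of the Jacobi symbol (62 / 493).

Pull out 2: since 493 ≡ 5 (mod 8), (2/493) = -1.
Reciprocity: 31 ≡ 3 and 493 ≡ 1 (mod 4), so (31/493) = +(493/31).
Reduce top mod 31: now compute (28/31).
Pull out 2^2: since 31 ≡ 7 (mod 8), (2/31) = +1, so (2/31)^2 = +1.
Reciprocity: 7 ≡ 3 and 31 ≡ 3 (mod 4), so (7/31) = −(31/7).
Reduce top mod 7: now compute (3/7).
Reciprocity: 3 ≡ 3 and 7 ≡ 3 (mod 4), so (3/7) = −(7/3).
Reduce top mod 3: now compute (1/3).
Reached (1/3) = 1. Collecting the sign flips along the way, the symbol is -1.

-1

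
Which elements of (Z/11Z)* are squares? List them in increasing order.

Square k = 1,…,5 (k and 11−k give the same square):
1²=1, 2²=4, 3²=9, 4²≡5, 5²≡3 (mod 11).
So the quadratic residues mod 11 are {1, 3, 4, 5, 9}.

1, 3, 4, 5, 9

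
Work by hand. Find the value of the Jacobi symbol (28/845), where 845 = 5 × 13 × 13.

-1

Pull out 2^2: since 845 ≡ 5 (mod 8), (2/845) = -1, so (2/845)^2 = +1.
Reciprocity: 7 ≡ 3 and 845 ≡ 1 (mod 4), so (7/845) = +(845/7).
Reduce top mod 7: now compute (5/7).
Reciprocity: 5 ≡ 1 and 7 ≡ 3 (mod 4), so (5/7) = +(7/5).
Reduce top mod 5: now compute (2/5).
Pull out 2: since 5 ≡ 5 (mod 8), (2/5) = -1.
Reached (1/5) = 1. Collecting the sign flips along the way, the symbol is -1.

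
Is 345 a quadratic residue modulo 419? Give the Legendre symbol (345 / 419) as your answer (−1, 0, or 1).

1

Reciprocity: 345 ≡ 1 and 419 ≡ 3 (mod 4), so (345/419) = +(419/345).
Reduce top mod 345: now compute (74/345).
Pull out 2: since 345 ≡ 1 (mod 8), (2/345) = +1.
Reciprocity: 37 ≡ 1 and 345 ≡ 1 (mod 4), so (37/345) = +(345/37).
Reduce top mod 37: now compute (12/37).
Pull out 2^2: since 37 ≡ 5 (mod 8), (2/37) = -1, so (2/37)^2 = +1.
Reciprocity: 3 ≡ 3 and 37 ≡ 1 (mod 4), so (3/37) = +(37/3).
Reduce top mod 3: now compute (1/3).
Reached (1/3) = 1. Collecting the sign flips along the way, the symbol is +1.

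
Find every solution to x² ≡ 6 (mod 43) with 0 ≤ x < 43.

Since 43 ≡ 3 (mod 4), a square root of 6 is 6^((43+1)/4) = 6^11 mod 43.
Repeated squaring: 6^2≡36, 6^4≡6, 6^8≡36 (mod 43).
6^11 = 6^(8+2+1) ≡ 36 (mod 43).
Check: 36² = 1296 ≡ 6 (mod 43). The two roots are 7 and 36.

7, 36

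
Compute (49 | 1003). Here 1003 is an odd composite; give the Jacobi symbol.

Reciprocity: 49 ≡ 1 and 1003 ≡ 3 (mod 4), so (49/1003) = +(1003/49).
Reduce top mod 49: now compute (23/49).
Reciprocity: 23 ≡ 3 and 49 ≡ 1 (mod 4), so (23/49) = +(49/23).
Reduce top mod 23: now compute (3/23).
Reciprocity: 3 ≡ 3 and 23 ≡ 3 (mod 4), so (3/23) = −(23/3).
Reduce top mod 3: now compute (2/3).
Pull out 2: since 3 ≡ 3 (mod 8), (2/3) = -1.
Reached (1/3) = 1. Collecting the sign flips along the way, the symbol is +1.

1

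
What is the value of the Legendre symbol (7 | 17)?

-1

Reciprocity: 7 ≡ 3 and 17 ≡ 1 (mod 4), so (7/17) = +(17/7).
Reduce top mod 7: now compute (3/7).
Reciprocity: 3 ≡ 3 and 7 ≡ 3 (mod 4), so (3/7) = −(7/3).
Reduce top mod 3: now compute (1/3).
Reached (1/3) = 1. Collecting the sign flips along the way, the symbol is -1.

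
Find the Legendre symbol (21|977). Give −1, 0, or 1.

Reciprocity: 21 ≡ 1 and 977 ≡ 1 (mod 4), so (21/977) = +(977/21).
Reduce top mod 21: now compute (11/21).
Reciprocity: 11 ≡ 3 and 21 ≡ 1 (mod 4), so (11/21) = +(21/11).
Reduce top mod 11: now compute (10/11).
Pull out 2: since 11 ≡ 3 (mod 8), (2/11) = -1.
Reciprocity: 5 ≡ 1 and 11 ≡ 3 (mod 4), so (5/11) = +(11/5).
Reduce top mod 5: now compute (1/5).
Reached (1/5) = 1. Collecting the sign flips along the way, the symbol is -1.

-1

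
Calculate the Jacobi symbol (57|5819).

-1

Reciprocity: 57 ≡ 1 and 5819 ≡ 3 (mod 4), so (57/5819) = +(5819/57).
Reduce top mod 57: now compute (5/57).
Reciprocity: 5 ≡ 1 and 57 ≡ 1 (mod 4), so (5/57) = +(57/5).
Reduce top mod 5: now compute (2/5).
Pull out 2: since 5 ≡ 5 (mod 8), (2/5) = -1.
Reached (1/5) = 1. Collecting the sign flips along the way, the symbol is -1.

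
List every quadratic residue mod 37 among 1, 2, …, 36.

1 3 4 7 9 10 11 12 16 21 25 26 27 28 30 33 34 36

Square k = 1,…,18 (k and 37−k give the same square):
1²=1, 2²=4, 3²=9, 4²=16, 5²=25, 6²=36, 7²≡12, 8²≡27, 9²≡7, 10²≡26, 11²≡10, 12²≡33, 13²≡21, 14²≡11, 15²≡3, 16²≡34, 17²≡30, 18²≡28 (mod 37).
So the quadratic residues mod 37 are {1, 3, 4, 7, 9, 10, 11, 12, 16, 21, 25, 26, 27, 28, 30, 33, 34, 36}.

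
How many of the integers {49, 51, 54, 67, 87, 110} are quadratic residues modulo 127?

(49/127) = +1 → QR.
(51/127) = -1 → non-residue.
(54/127) = -1 → non-residue.
(67/127) = -1 → non-residue.
(87/127) = +1 → QR.
(110/127) = -1 → non-residue.
Total quadratic residues among the 6: 2.

2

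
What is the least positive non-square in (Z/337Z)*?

(2/337) = +1, so 2 is a residue.
(3/337) = +1, so 3 is a residue.
(4/337) = +1, so 4 is a residue.
(5/337) = −1, so 5 is the smallest positive non-residue mod 337.

5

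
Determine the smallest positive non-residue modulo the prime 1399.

3

(2/1399) = +1, so 2 is a residue.
(3/1399) = −1, so 3 is the smallest positive non-residue mod 1399.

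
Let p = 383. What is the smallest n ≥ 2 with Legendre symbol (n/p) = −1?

5

(2/383) = +1, so 2 is a residue.
(3/383) = +1, so 3 is a residue.
(4/383) = +1, so 4 is a residue.
(5/383) = −1, so 5 is the smallest positive non-residue mod 383.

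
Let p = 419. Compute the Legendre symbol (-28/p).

-1

First reduce: -28 ≡ 391 (mod 419).
Reciprocity: 391 ≡ 3 and 419 ≡ 3 (mod 4), so (391/419) = −(419/391).
Reduce top mod 391: now compute (28/391).
Pull out 2^2: since 391 ≡ 7 (mod 8), (2/391) = +1, so (2/391)^2 = +1.
Reciprocity: 7 ≡ 3 and 391 ≡ 3 (mod 4), so (7/391) = −(391/7).
Reduce top mod 7: now compute (6/7).
Pull out 2: since 7 ≡ 7 (mod 8), (2/7) = +1.
Reciprocity: 3 ≡ 3 and 7 ≡ 3 (mod 4), so (3/7) = −(7/3).
Reduce top mod 3: now compute (1/3).
Reached (1/3) = 1. Collecting the sign flips along the way, the symbol is -1.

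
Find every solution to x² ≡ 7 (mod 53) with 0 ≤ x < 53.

22, 31

53 ≡ 1 (mod 4), so we find a root by search.
Trying successive values, 22² = 484 ≡ 7 (mod 53). The other root is 53 − 22 = 31.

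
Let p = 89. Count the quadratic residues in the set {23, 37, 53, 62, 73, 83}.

2

(23/89) = -1 → non-residue.
(37/89) = -1 → non-residue.
(53/89) = +1 → QR.
(62/89) = -1 → non-residue.
(73/89) = +1 → QR.
(83/89) = -1 → non-residue.
Total quadratic residues among the 6: 2.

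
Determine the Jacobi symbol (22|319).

Pull out 2: since 319 ≡ 7 (mod 8), (2/319) = +1.
Reciprocity: 11 ≡ 3 and 319 ≡ 3 (mod 4), so (11/319) = −(319/11).
Reduce top mod 11: now compute (0/11).
Top reduces to 0: gcd > 1, so the symbol is 0.

0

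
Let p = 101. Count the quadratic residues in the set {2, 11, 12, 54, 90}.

1

(2/101) = -1 → non-residue.
(11/101) = -1 → non-residue.
(12/101) = -1 → non-residue.
(54/101) = +1 → QR.
(90/101) = -1 → non-residue.
Total quadratic residues among the 5: 1.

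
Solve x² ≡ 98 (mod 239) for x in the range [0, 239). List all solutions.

Since 239 ≡ 3 (mod 4), a square root of 98 is 98^((239+1)/4) = 98^60 mod 239.
Repeated squaring: 98^2≡44, 98^4≡24, 98^8≡98, 98^16≡44, 98^32≡24 (mod 239).
98^60 = 98^(32+16+8+4) ≡ 24 (mod 239).
Check: 24² = 576 ≡ 98 (mod 239). The two roots are 24 and 215.

24, 215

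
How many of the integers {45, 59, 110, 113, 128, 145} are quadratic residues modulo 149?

4

(45/149) = +1 → QR.
(59/149) = -1 → non-residue.
(110/149) = +1 → QR.
(113/149) = +1 → QR.
(128/149) = -1 → non-residue.
(145/149) = +1 → QR.
Total quadratic residues among the 6: 4.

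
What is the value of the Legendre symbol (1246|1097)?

1

First reduce: 1246 ≡ 149 (mod 1097).
Reciprocity: 149 ≡ 1 and 1097 ≡ 1 (mod 4), so (149/1097) = +(1097/149).
Reduce top mod 149: now compute (54/149).
Pull out 2: since 149 ≡ 5 (mod 8), (2/149) = -1.
Reciprocity: 27 ≡ 3 and 149 ≡ 1 (mod 4), so (27/149) = +(149/27).
Reduce top mod 27: now compute (14/27).
Pull out 2: since 27 ≡ 3 (mod 8), (2/27) = -1.
Reciprocity: 7 ≡ 3 and 27 ≡ 3 (mod 4), so (7/27) = −(27/7).
Reduce top mod 7: now compute (6/7).
Pull out 2: since 7 ≡ 7 (mod 8), (2/7) = +1.
Reciprocity: 3 ≡ 3 and 7 ≡ 3 (mod 4), so (3/7) = −(7/3).
Reduce top mod 3: now compute (1/3).
Reached (1/3) = 1. Collecting the sign flips along the way, the symbol is +1.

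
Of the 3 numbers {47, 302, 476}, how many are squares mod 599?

(47/599) = +1 → QR.
(302/599) = +1 → QR.
(476/599) = -1 → non-residue.
Total quadratic residues among the 3: 2.

2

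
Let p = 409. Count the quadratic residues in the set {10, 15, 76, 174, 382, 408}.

4

(10/409) = +1 → QR.
(15/409) = +1 → QR.
(76/409) = -1 → non-residue.
(174/409) = -1 → non-residue.
(382/409) = +1 → QR.
(408/409) = +1 → QR.
Total quadratic residues among the 6: 4.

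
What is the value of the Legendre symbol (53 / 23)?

Euler's criterion: (53/23) ≡ 7^11 (mod 23).
7^2 ≡ 3 (mod 23)
7^4 ≡ 9 (mod 23)
7^8 ≡ 12 (mod 23)
7^11 = 7^(8+2+1) ≡ 22 (mod 23).
Result is 22 ≡ −1, so (53/23) = −1.

-1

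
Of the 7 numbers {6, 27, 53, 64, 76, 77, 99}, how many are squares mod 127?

(6/127) = -1 → non-residue.
(27/127) = -1 → non-residue.
(53/127) = -1 → non-residue.
(64/127) = +1 → QR.
(76/127) = +1 → QR.
(77/127) = -1 → non-residue.
(99/127) = +1 → QR.
Total quadratic residues among the 7: 3.

3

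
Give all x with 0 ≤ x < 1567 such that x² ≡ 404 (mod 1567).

Since 1567 ≡ 3 (mod 4), a square root of 404 is 404^((1567+1)/4) = 404^392 mod 1567.
Repeated squaring: 404^2≡248, 404^4≡391, 404^8≡882, 404^16≡692, 404^32≡929, 404^64≡1191, 404^128≡346, 404^256≡624 (mod 1567).
404^392 = 404^(256+128+8) ≡ 787 (mod 1567).
Check: 787² = 619369 ≡ 404 (mod 1567). The two roots are 780 and 787.

780, 787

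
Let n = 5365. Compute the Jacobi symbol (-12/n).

First reduce: -12 ≡ 5353 (mod 5365).
Reciprocity: 5353 ≡ 1 and 5365 ≡ 1 (mod 4), so (5353/5365) = +(5365/5353).
Reduce top mod 5353: now compute (12/5353).
Pull out 2^2: since 5353 ≡ 1 (mod 8), (2/5353) = +1, so (2/5353)^2 = +1.
Reciprocity: 3 ≡ 3 and 5353 ≡ 1 (mod 4), so (3/5353) = +(5353/3).
Reduce top mod 3: now compute (1/3).
Reached (1/3) = 1. Collecting the sign flips along the way, the symbol is +1.

1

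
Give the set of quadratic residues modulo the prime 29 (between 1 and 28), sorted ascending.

1, 4, 5, 6, 7, 9, 13, 16, 20, 22, 23, 24, 25, 28

Square k = 1,…,14 (k and 29−k give the same square):
1²=1, 2²=4, 3²=9, 4²=16, 5²=25, 6²≡7, 7²≡20, 8²≡6, 9²≡23, 10²≡13, 11²≡5, 12²≡28, 13²≡24, 14²≡22 (mod 29).
So the quadratic residues mod 29 are {1, 4, 5, 6, 7, 9, 13, 16, 20, 22, 23, 24, 25, 28}.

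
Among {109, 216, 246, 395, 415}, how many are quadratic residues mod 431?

(109/431) = +1 → QR.
(216/431) = +1 → QR.
(246/431) = +1 → QR.
(395/431) = -1 → non-residue.
(415/431) = -1 → non-residue.
Total quadratic residues among the 5: 3.

3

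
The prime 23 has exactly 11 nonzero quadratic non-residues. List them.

5 7 10 11 14 15 17 19 20 21 22

Square k = 1,…,11 (k and 23−k give the same square):
1²=1, 2²=4, 3²=9, 4²=16, 5²≡2, 6²≡13, 7²≡3, 8²≡18, 9²≡12, 10²≡8, 11²≡6 (mod 23).
The residues are {1, 2, 3, 4, 6, 8, 9, 12, 13, 16, 18}; the non-residues are the remaining 11 nonzero classes.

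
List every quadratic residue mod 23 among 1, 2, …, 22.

Square k = 1,…,11 (k and 23−k give the same square):
1²=1, 2²=4, 3²=9, 4²=16, 5²≡2, 6²≡13, 7²≡3, 8²≡18, 9²≡12, 10²≡8, 11²≡6 (mod 23).
So the quadratic residues mod 23 are {1, 2, 3, 4, 6, 8, 9, 12, 13, 16, 18}.

1,2,3,4,6,8,9,12,13,16,18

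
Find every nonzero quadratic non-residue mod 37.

Square k = 1,…,18 (k and 37−k give the same square):
1²=1, 2²=4, 3²=9, 4²=16, 5²=25, 6²=36, 7²≡12, 8²≡27, 9²≡7, 10²≡26, 11²≡10, 12²≡33, 13²≡21, 14²≡11, 15²≡3, 16²≡34, 17²≡30, 18²≡28 (mod 37).
The residues are {1, 3, 4, 7, 9, 10, 11, 12, 16, 21, 25, 26, 27, 28, 30, 33, 34, 36}; the non-residues are the remaining 18 nonzero classes.

2, 5, 6, 8, 13, 14, 15, 17, 18, 19, 20, 22, 23, 24, 29, 31, 32, 35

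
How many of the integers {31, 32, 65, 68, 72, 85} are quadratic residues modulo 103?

(31/103) = -1 → non-residue.
(32/103) = +1 → QR.
(65/103) = -1 → non-residue.
(68/103) = +1 → QR.
(72/103) = +1 → QR.
(85/103) = -1 → non-residue.
Total quadratic residues among the 6: 3.

3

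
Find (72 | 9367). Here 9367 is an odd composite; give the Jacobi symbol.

1

Pull out 2^3: since 9367 ≡ 7 (mod 8), (2/9367) = +1, so (2/9367)^3 = +1.
Reciprocity: 9 ≡ 1 and 9367 ≡ 3 (mod 4), so (9/9367) = +(9367/9).
Reduce top mod 9: now compute (7/9).
Reciprocity: 7 ≡ 3 and 9 ≡ 1 (mod 4), so (7/9) = +(9/7).
Reduce top mod 7: now compute (2/7).
Pull out 2: since 7 ≡ 7 (mod 8), (2/7) = +1.
Reached (1/7) = 1. Collecting the sign flips along the way, the symbol is +1.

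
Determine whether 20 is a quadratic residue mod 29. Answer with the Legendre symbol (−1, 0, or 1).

Pull out 2^2: since 29 ≡ 5 (mod 8), (2/29) = -1, so (2/29)^2 = +1.
Reciprocity: 5 ≡ 1 and 29 ≡ 1 (mod 4), so (5/29) = +(29/5).
Reduce top mod 5: now compute (4/5).
Pull out 2^2: since 5 ≡ 5 (mod 8), (2/5) = -1, so (2/5)^2 = +1.
Reached (1/5) = 1. Collecting the sign flips along the way, the symbol is +1.

1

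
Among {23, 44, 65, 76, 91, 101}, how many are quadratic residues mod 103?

3

(23/103) = +1 → QR.
(44/103) = -1 → non-residue.
(65/103) = -1 → non-residue.
(76/103) = +1 → QR.
(91/103) = +1 → QR.
(101/103) = -1 → non-residue.
Total quadratic residues among the 6: 3.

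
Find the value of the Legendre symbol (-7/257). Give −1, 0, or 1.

-1

Euler's criterion: (-7/257) ≡ 250^128 (mod 257).
250^2 ≡ 49 (mod 257)
250^4 ≡ 88 (mod 257)
250^8 ≡ 34 (mod 257)
250^16 ≡ 128 (mod 257)
250^32 ≡ 193 (mod 257)
250^64 ≡ 241 (mod 257)
250^128 ≡ 256 (mod 257)
250^128 = 250^(128) ≡ 256 (mod 257).
Result is 256 ≡ −1, so (-7/257) = −1.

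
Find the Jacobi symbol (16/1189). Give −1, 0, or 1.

1

Pull out 2^4: since 1189 ≡ 5 (mod 8), (2/1189) = -1, so (2/1189)^4 = +1.
Reached (1/1189) = 1. Collecting the sign flips along the way, the symbol is +1.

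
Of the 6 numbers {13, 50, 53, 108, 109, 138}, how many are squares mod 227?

(13/227) = -1 → non-residue.
(50/227) = -1 → non-residue.
(53/227) = +1 → QR.
(108/227) = +1 → QR.
(109/227) = +1 → QR.
(138/227) = -1 → non-residue.
Total quadratic residues among the 6: 3.

3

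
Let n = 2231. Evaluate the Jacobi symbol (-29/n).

1

First reduce: -29 ≡ 2202 (mod 2231).
Pull out 2: since 2231 ≡ 7 (mod 8), (2/2231) = +1.
Reciprocity: 1101 ≡ 1 and 2231 ≡ 3 (mod 4), so (1101/2231) = +(2231/1101).
Reduce top mod 1101: now compute (29/1101).
Reciprocity: 29 ≡ 1 and 1101 ≡ 1 (mod 4), so (29/1101) = +(1101/29).
Reduce top mod 29: now compute (28/29).
Pull out 2^2: since 29 ≡ 5 (mod 8), (2/29) = -1, so (2/29)^2 = +1.
Reciprocity: 7 ≡ 3 and 29 ≡ 1 (mod 4), so (7/29) = +(29/7).
Reduce top mod 7: now compute (1/7).
Reached (1/7) = 1. Collecting the sign flips along the way, the symbol is +1.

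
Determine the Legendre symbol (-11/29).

Euler's criterion: (-11/29) ≡ 18^14 (mod 29).
18^2 ≡ 5 (mod 29)
18^4 ≡ 25 (mod 29)
18^8 ≡ 16 (mod 29)
18^14 = 18^(8+4+2) ≡ 28 (mod 29).
Result is 28 ≡ −1, so (-11/29) = −1.

-1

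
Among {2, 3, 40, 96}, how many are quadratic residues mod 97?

(2/97) = +1 → QR.
(3/97) = +1 → QR.
(40/97) = -1 → non-residue.
(96/97) = +1 → QR.
Total quadratic residues among the 4: 3.

3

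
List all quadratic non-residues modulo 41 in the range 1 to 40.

Square k = 1,…,20 (k and 41−k give the same square):
1²=1, 2²=4, 3²=9, 4²=16, 5²=25, 6²=36, 7²≡8, 8²≡23, 9²≡40, 10²≡18, 11²≡39, 12²≡21, 13²≡5, 14²≡32, 15²≡20, 16²≡10, 17²≡2, 18²≡37, 19²≡33, 20²≡31 (mod 41).
The residues are {1, 2, 4, 5, 8, 9, 10, 16, 18, 20, 21, 23, 25, 31, 32, 33, 36, 37, 39, 40}; the non-residues are the remaining 20 nonzero classes.

3, 6, 7, 11, 12, 13, 14, 15, 17, 19, 22, 24, 26, 27, 28, 29, 30, 34, 35, 38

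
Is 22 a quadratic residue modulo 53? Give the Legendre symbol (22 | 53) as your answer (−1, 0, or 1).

-1

Pull out 2: since 53 ≡ 5 (mod 8), (2/53) = -1.
Reciprocity: 11 ≡ 3 and 53 ≡ 1 (mod 4), so (11/53) = +(53/11).
Reduce top mod 11: now compute (9/11).
Reciprocity: 9 ≡ 1 and 11 ≡ 3 (mod 4), so (9/11) = +(11/9).
Reduce top mod 9: now compute (2/9).
Pull out 2: since 9 ≡ 1 (mod 8), (2/9) = +1.
Reached (1/9) = 1. Collecting the sign flips along the way, the symbol is -1.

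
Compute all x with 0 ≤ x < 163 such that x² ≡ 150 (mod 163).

65, 98

Since 163 ≡ 3 (mod 4), a square root of 150 is 150^((163+1)/4) = 150^41 mod 163.
Repeated squaring: 150^2≡6, 150^4≡36, 150^8≡155, 150^16≡64, 150^32≡21 (mod 163).
150^41 = 150^(32+8+1) ≡ 65 (mod 163).
Check: 65² = 4225 ≡ 150 (mod 163). The two roots are 65 and 98.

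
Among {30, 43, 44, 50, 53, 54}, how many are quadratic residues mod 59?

(30/59) = -1 → non-residue.
(43/59) = -1 → non-residue.
(44/59) = -1 → non-residue.
(50/59) = -1 → non-residue.
(53/59) = +1 → QR.
(54/59) = -1 → non-residue.
Total quadratic residues among the 6: 1.

1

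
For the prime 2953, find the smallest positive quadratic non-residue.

(2/2953) = +1, so 2 is a residue.
(3/2953) = +1, so 3 is a residue.
(4/2953) = +1, so 4 is a residue.
(5/2953) = −1, so 5 is the smallest positive non-residue mod 2953.

5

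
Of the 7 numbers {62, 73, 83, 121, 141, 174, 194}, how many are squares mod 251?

(62/251) = -1 → non-residue.
(73/251) = +1 → QR.
(83/251) = +1 → QR.
(121/251) = +1 → QR.
(141/251) = -1 → non-residue.
(174/251) = +1 → QR.
(194/251) = +1 → QR.
Total quadratic residues among the 7: 5.

5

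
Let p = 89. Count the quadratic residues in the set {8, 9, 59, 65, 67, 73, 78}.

(8/89) = +1 → QR.
(9/89) = +1 → QR.
(59/89) = -1 → non-residue.
(65/89) = -1 → non-residue.
(67/89) = +1 → QR.
(73/89) = +1 → QR.
(78/89) = +1 → QR.
Total quadratic residues among the 7: 5.

5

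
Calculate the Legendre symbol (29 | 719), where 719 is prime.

Euler's criterion: (29/719) ≡ 29^359 (mod 719).
29^2 ≡ 122 (mod 719)
29^4 ≡ 504 (mod 719)
29^8 ≡ 209 (mod 719)
29^16 ≡ 541 (mod 719)
29^32 ≡ 48 (mod 719)
29^64 ≡ 147 (mod 719)
29^128 ≡ 39 (mod 719)
29^256 ≡ 83 (mod 719)
29^359 = 29^(256+64+32+4+2+1) ≡ 1 (mod 719).
Result is 1, so (29/719) = 1.

1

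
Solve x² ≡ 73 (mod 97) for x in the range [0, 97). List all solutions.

97 ≡ 1 (mod 4), so we find a root by search.
Trying successive values, 48² = 2304 ≡ 73 (mod 97). The other root is 97 − 48 = 49.

48, 49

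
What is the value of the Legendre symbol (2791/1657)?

First reduce: 2791 ≡ 1134 (mod 1657).
Pull out 2: since 1657 ≡ 1 (mod 8), (2/1657) = +1.
Reciprocity: 567 ≡ 3 and 1657 ≡ 1 (mod 4), so (567/1657) = +(1657/567).
Reduce top mod 567: now compute (523/567).
Reciprocity: 523 ≡ 3 and 567 ≡ 3 (mod 4), so (523/567) = −(567/523).
Reduce top mod 523: now compute (44/523).
Pull out 2^2: since 523 ≡ 3 (mod 8), (2/523) = -1, so (2/523)^2 = +1.
Reciprocity: 11 ≡ 3 and 523 ≡ 3 (mod 4), so (11/523) = −(523/11).
Reduce top mod 11: now compute (6/11).
Pull out 2: since 11 ≡ 3 (mod 8), (2/11) = -1.
Reciprocity: 3 ≡ 3 and 11 ≡ 3 (mod 4), so (3/11) = −(11/3).
Reduce top mod 3: now compute (2/3).
Pull out 2: since 3 ≡ 3 (mod 8), (2/3) = -1.
Reached (1/3) = 1. Collecting the sign flips along the way, the symbol is -1.

-1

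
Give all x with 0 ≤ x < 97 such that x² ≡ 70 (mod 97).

97 ≡ 1 (mod 4), so we find a root by search.
Trying successive values, 19² = 361 ≡ 70 (mod 97). The other root is 97 − 19 = 78.

19, 78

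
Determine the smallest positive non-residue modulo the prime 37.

2

(2/37) = −1, so 2 is the smallest positive non-residue mod 37.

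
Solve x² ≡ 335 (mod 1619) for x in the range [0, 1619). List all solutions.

Since 1619 ≡ 3 (mod 4), a square root of 335 is 335^((1619+1)/4) = 335^405 mod 1619.
Repeated squaring: 335^2≡514, 335^4≡299, 335^8≡356, 335^16≡454, 335^32≡503, 335^64≡445, 335^128≡507, 335^256≡1247 (mod 1619).
335^405 = 335^(256+128+16+4+1) ≡ 923 (mod 1619).
Check: 923² = 851929 ≡ 335 (mod 1619). The two roots are 696 and 923.

696, 923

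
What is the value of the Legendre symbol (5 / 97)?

Reciprocity: 5 ≡ 1 and 97 ≡ 1 (mod 4), so (5/97) = +(97/5).
Reduce top mod 5: now compute (2/5).
Pull out 2: since 5 ≡ 5 (mod 8), (2/5) = -1.
Reached (1/5) = 1. Collecting the sign flips along the way, the symbol is -1.

-1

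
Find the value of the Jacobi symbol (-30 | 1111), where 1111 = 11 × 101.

First reduce: -30 ≡ 1081 (mod 1111).
Reciprocity: 1081 ≡ 1 and 1111 ≡ 3 (mod 4), so (1081/1111) = +(1111/1081).
Reduce top mod 1081: now compute (30/1081).
Pull out 2: since 1081 ≡ 1 (mod 8), (2/1081) = +1.
Reciprocity: 15 ≡ 3 and 1081 ≡ 1 (mod 4), so (15/1081) = +(1081/15).
Reduce top mod 15: now compute (1/15).
Reached (1/15) = 1. Collecting the sign flips along the way, the symbol is +1.

1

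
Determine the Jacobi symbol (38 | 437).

0

Pull out 2: since 437 ≡ 5 (mod 8), (2/437) = -1.
Reciprocity: 19 ≡ 3 and 437 ≡ 1 (mod 4), so (19/437) = +(437/19).
Reduce top mod 19: now compute (0/19).
Top reduces to 0: gcd > 1, so the symbol is 0.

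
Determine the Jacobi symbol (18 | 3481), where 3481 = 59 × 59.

1

Pull out 2: since 3481 ≡ 1 (mod 8), (2/3481) = +1.
Reciprocity: 9 ≡ 1 and 3481 ≡ 1 (mod 4), so (9/3481) = +(3481/9).
Reduce top mod 9: now compute (7/9).
Reciprocity: 7 ≡ 3 and 9 ≡ 1 (mod 4), so (7/9) = +(9/7).
Reduce top mod 7: now compute (2/7).
Pull out 2: since 7 ≡ 7 (mod 8), (2/7) = +1.
Reached (1/7) = 1. Collecting the sign flips along the way, the symbol is +1.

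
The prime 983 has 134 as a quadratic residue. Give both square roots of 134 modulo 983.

Since 983 ≡ 3 (mod 4), a square root of 134 is 134^((983+1)/4) = 134^246 mod 983.
Repeated squaring: 134^2≡262, 134^4≡817, 134^8≡32, 134^16≡41, 134^32≡698, 134^64≡619, 134^128≡774 (mod 983).
134^246 = 134^(128+64+32+16+4+2) ≡ 222 (mod 983).
Check: 222² = 49284 ≡ 134 (mod 983). The two roots are 222 and 761.

222, 761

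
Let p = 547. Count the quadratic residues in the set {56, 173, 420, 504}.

2

(56/547) = +1 → QR.
(173/547) = -1 → non-residue.
(420/547) = -1 → non-residue.
(504/547) = +1 → QR.
Total quadratic residues among the 4: 2.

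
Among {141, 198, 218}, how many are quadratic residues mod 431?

2

(141/431) = -1 → non-residue.
(198/431) = +1 → QR.
(218/431) = +1 → QR.
Total quadratic residues among the 3: 2.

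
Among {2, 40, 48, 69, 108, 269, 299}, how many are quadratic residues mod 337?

3

(2/337) = +1 → QR.
(40/337) = -1 → non-residue.
(48/337) = +1 → QR.
(69/337) = -1 → non-residue.
(108/337) = +1 → QR.
(269/337) = -1 → non-residue.
(299/337) = -1 → non-residue.
Total quadratic residues among the 7: 3.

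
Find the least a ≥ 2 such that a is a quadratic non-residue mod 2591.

7

(2/2591) = +1, so 2 is a residue.
(3/2591) = +1, so 3 is a residue.
(4/2591) = +1, so 4 is a residue.
(5/2591) = +1, so 5 is a residue.
(6/2591) = +1, so 6 is a residue.
(7/2591) = −1, so 7 is the smallest positive non-residue mod 2591.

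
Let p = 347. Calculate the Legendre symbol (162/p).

-1

Euler's criterion: (162/347) ≡ 162^173 (mod 347).
162^2 ≡ 219 (mod 347)
162^4 ≡ 75 (mod 347)
162^8 ≡ 73 (mod 347)
162^16 ≡ 124 (mod 347)
162^32 ≡ 108 (mod 347)
162^64 ≡ 213 (mod 347)
162^128 ≡ 259 (mod 347)
162^173 = 162^(128+32+8+4+1) ≡ 346 (mod 347).
Result is 346 ≡ −1, so (162/347) = −1.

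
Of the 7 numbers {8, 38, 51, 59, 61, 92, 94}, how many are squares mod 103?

(8/103) = +1 → QR.
(38/103) = +1 → QR.
(51/103) = -1 → non-residue.
(59/103) = +1 → QR.
(61/103) = +1 → QR.
(92/103) = +1 → QR.
(94/103) = -1 → non-residue.
Total quadratic residues among the 7: 5.

5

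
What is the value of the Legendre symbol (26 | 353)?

Pull out 2: since 353 ≡ 1 (mod 8), (2/353) = +1.
Reciprocity: 13 ≡ 1 and 353 ≡ 1 (mod 4), so (13/353) = +(353/13).
Reduce top mod 13: now compute (2/13).
Pull out 2: since 13 ≡ 5 (mod 8), (2/13) = -1.
Reached (1/13) = 1. Collecting the sign flips along the way, the symbol is -1.

-1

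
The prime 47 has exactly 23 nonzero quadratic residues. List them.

Square k = 1,…,23 (k and 47−k give the same square):
1²=1, 2²=4, 3²=9, 4²=16, 5²=25, 6²=36, 7²≡2, 8²≡17, 9²≡34, 10²≡6, 11²≡27, 12²≡3, 13²≡28, 14²≡8, 15²≡37, 16²≡21, 17²≡7, 18²≡42, 19²≡32, 20²≡24, 21²≡18, 22²≡14, 23²≡12 (mod 47).
So the quadratic residues mod 47 are {1, 2, 3, 4, 6, 7, 8, 9, 12, 14, 16, 17, 18, 21, 24, 25, 27, 28, 32, 34, 36, 37, 42}.

1, 2, 3, 4, 6, 7, 8, 9, 12, 14, 16, 17, 18, 21, 24, 25, 27, 28, 32, 34, 36, 37, 42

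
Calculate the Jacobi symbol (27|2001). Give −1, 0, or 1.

Reciprocity: 27 ≡ 3 and 2001 ≡ 1 (mod 4), so (27/2001) = +(2001/27).
Reduce top mod 27: now compute (3/27).
Reciprocity: 3 ≡ 3 and 27 ≡ 3 (mod 4), so (3/27) = −(27/3).
Reduce top mod 3: now compute (0/3).
Top reduces to 0: gcd > 1, so the symbol is 0.

0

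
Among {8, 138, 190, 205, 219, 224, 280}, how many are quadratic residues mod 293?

2

(8/293) = -1 → non-residue.
(138/293) = -1 → non-residue.
(190/293) = -1 → non-residue.
(205/293) = +1 → QR.
(219/293) = -1 → non-residue.
(224/293) = +1 → QR.
(280/293) = -1 → non-residue.
Total quadratic residues among the 7: 2.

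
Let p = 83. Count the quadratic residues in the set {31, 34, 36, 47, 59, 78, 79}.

(31/83) = +1 → QR.
(34/83) = -1 → non-residue.
(36/83) = +1 → QR.
(47/83) = -1 → non-residue.
(59/83) = +1 → QR.
(78/83) = +1 → QR.
(79/83) = -1 → non-residue.
Total quadratic residues among the 7: 4.

4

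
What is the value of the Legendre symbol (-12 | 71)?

-1

Euler's criterion: (-12/71) ≡ 59^35 (mod 71).
59^2 ≡ 2 (mod 71)
59^4 ≡ 4 (mod 71)
59^8 ≡ 16 (mod 71)
59^16 ≡ 43 (mod 71)
59^32 ≡ 3 (mod 71)
59^35 = 59^(32+2+1) ≡ 70 (mod 71).
Result is 70 ≡ −1, so (-12/71) = −1.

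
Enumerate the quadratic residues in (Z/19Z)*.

Square k = 1,…,9 (k and 19−k give the same square):
1²=1, 2²=4, 3²=9, 4²=16, 5²≡6, 6²≡17, 7²≡11, 8²≡7, 9²≡5 (mod 19).
So the quadratic residues mod 19 are {1, 4, 5, 6, 7, 9, 11, 16, 17}.

1,4,5,6,7,9,11,16,17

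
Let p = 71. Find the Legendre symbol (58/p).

1

Pull out 2: since 71 ≡ 7 (mod 8), (2/71) = +1.
Reciprocity: 29 ≡ 1 and 71 ≡ 3 (mod 4), so (29/71) = +(71/29).
Reduce top mod 29: now compute (13/29).
Reciprocity: 13 ≡ 1 and 29 ≡ 1 (mod 4), so (13/29) = +(29/13).
Reduce top mod 13: now compute (3/13).
Reciprocity: 3 ≡ 3 and 13 ≡ 1 (mod 4), so (3/13) = +(13/3).
Reduce top mod 3: now compute (1/3).
Reached (1/3) = 1. Collecting the sign flips along the way, the symbol is +1.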